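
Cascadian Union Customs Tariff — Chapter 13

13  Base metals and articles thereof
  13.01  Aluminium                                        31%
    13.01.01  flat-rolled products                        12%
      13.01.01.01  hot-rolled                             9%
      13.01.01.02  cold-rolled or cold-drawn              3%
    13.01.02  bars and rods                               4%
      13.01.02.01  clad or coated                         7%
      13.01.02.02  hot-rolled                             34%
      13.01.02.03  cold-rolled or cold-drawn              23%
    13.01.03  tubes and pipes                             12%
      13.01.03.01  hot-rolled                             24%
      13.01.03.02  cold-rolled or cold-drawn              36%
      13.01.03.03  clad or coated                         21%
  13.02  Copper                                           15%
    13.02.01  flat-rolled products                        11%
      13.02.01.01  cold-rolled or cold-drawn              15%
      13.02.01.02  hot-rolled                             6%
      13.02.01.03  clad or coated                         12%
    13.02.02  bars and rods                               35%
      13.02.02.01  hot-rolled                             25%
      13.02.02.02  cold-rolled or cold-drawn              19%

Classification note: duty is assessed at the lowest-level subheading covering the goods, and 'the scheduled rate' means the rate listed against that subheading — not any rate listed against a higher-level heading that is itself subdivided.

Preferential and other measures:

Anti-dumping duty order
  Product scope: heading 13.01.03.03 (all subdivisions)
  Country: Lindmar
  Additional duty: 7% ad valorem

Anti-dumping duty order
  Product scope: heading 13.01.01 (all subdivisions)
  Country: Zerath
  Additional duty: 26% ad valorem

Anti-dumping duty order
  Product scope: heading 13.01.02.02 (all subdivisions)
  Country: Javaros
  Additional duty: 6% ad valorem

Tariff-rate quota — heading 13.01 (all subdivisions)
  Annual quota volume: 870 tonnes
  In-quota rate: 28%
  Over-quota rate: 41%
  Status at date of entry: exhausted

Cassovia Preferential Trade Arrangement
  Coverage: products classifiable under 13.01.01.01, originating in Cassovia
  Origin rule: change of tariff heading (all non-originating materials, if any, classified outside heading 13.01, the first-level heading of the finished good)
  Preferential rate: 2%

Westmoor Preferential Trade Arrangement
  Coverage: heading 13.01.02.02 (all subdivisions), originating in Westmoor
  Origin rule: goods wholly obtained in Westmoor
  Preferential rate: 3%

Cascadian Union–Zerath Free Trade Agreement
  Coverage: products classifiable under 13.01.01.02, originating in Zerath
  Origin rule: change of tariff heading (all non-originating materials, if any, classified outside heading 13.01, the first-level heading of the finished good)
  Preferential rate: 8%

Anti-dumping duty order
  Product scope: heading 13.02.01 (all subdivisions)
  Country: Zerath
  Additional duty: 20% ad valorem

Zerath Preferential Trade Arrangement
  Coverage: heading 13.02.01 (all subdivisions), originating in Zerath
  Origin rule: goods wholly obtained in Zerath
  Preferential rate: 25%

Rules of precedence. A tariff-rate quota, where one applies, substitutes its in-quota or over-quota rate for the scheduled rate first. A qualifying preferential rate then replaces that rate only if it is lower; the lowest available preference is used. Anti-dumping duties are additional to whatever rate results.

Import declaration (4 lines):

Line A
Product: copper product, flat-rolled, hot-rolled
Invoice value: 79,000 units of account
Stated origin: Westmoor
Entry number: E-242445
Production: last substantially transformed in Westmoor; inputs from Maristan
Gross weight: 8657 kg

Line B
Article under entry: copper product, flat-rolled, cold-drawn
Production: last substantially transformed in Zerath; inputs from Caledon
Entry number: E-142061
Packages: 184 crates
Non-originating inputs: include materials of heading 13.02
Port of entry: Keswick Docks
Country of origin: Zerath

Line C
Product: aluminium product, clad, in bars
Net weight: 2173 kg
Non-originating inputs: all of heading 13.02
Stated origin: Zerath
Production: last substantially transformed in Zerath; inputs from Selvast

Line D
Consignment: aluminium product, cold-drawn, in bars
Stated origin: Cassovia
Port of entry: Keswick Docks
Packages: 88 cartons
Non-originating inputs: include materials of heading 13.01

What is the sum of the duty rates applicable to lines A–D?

123%

Line A: copper → 13.02; flat-rolled → 13.02.01; hot-rolled → 13.02.01.02. Scheduled 6%. Westmoor agreement on 13.01.02.02: 13.02.01.02 not covered. → 6%.
Line B: copper → 13.02; flat-rolled → 13.02.01; cold-drawn → 13.02.01.01. Scheduled 15%. Zerath agreement on 13.01.01.02: 13.02.01.01 not covered; Zerath agreement on 13.02.01: not wholly obtained; anti-dumping (Zerath, 13.02.01): +20%; total 15% + 20% = 35%. → 35%.
Line C: aluminium → 13.01; in bars → 13.01.02; clad → 13.01.02.01. Scheduled 7%. quota on 13.01 exhausted → over-quota 41%; Zerath agreement on 13.01.01.02: 13.01.02.01 not covered; Zerath agreement on 13.02.01: 13.01.02.01 not covered. → 41%.
Line D: aluminium → 13.01; in bars → 13.01.02; cold-drawn → 13.01.02.03. Scheduled 23%. quota on 13.01 exhausted → over-quota 41%; Cassovia agreement on 13.01.01.01: 13.01.02.03 not covered. → 41%.
Sum: 6% + 35% + 41% + 41% = 123%.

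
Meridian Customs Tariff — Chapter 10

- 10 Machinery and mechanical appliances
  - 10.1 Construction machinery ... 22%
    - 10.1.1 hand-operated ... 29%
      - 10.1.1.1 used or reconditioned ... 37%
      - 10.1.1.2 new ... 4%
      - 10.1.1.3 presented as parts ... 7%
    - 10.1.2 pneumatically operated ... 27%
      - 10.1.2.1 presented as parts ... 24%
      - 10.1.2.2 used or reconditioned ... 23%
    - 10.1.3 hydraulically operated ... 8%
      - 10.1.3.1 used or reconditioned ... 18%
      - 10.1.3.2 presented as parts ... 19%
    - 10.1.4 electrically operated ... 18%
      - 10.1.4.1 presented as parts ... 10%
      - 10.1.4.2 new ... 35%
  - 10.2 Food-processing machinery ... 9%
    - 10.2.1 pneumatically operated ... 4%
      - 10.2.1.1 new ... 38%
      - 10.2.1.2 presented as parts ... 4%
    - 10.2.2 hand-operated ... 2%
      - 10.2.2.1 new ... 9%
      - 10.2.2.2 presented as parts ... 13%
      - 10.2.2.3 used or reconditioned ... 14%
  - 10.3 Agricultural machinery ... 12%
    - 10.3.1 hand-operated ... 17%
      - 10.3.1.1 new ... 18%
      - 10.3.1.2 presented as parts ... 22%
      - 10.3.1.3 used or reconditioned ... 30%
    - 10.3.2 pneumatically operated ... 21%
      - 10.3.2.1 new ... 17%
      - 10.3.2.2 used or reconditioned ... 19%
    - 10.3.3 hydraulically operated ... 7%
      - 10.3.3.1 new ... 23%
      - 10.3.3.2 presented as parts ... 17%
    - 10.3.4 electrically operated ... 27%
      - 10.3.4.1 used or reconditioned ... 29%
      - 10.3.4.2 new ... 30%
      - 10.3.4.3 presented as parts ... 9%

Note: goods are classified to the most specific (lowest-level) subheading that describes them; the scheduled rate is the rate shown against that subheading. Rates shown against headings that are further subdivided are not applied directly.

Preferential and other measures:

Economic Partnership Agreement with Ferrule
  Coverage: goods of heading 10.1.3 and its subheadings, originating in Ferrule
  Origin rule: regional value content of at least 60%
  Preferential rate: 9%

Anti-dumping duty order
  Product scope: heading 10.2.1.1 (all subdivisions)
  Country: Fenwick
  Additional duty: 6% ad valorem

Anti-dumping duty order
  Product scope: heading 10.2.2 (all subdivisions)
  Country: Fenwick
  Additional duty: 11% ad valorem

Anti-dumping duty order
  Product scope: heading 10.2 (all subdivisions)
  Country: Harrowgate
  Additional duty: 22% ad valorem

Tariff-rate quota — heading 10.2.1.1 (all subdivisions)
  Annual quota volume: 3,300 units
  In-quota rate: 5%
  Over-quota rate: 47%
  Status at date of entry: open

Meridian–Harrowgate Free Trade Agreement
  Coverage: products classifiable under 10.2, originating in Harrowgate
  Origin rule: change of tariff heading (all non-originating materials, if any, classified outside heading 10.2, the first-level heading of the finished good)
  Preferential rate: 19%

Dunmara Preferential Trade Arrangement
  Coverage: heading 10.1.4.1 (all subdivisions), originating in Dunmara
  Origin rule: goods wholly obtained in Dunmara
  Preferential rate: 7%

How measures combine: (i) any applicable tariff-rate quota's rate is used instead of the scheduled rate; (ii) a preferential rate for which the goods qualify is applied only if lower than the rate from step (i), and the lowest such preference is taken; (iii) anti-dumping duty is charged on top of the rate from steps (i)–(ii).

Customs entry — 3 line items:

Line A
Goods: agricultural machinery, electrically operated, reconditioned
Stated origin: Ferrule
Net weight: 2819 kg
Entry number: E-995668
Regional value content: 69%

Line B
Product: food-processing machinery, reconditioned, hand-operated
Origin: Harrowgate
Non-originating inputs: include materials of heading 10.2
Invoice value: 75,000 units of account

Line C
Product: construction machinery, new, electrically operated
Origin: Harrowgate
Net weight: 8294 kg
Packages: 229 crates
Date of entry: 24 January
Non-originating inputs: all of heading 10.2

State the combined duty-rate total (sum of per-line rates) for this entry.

Line A: agricultural → 10.3; electrically operated → 10.3.4; reconditioned → 10.3.4.1. Scheduled 29%. Ferrule agreement on 10.1.3: 10.3.4.1 not covered. → 29%.
Line B: food-processing → 10.2; hand-operated → 10.2.2; reconditioned → 10.2.2.3. Scheduled 14%. Harrowgate agreement on 10.2: CTH not met; anti-dumping (Harrowgate, 10.2): +22%; total 14% + 22% = 36%. → 36%.
Line C: construction → 10.1; electrically operated → 10.1.4; new → 10.1.4.2. Scheduled 35%. Harrowgate agreement on 10.2: 10.1.4.2 not covered. → 35%.
Sum: 29% + 36% + 35% = 100%.

100%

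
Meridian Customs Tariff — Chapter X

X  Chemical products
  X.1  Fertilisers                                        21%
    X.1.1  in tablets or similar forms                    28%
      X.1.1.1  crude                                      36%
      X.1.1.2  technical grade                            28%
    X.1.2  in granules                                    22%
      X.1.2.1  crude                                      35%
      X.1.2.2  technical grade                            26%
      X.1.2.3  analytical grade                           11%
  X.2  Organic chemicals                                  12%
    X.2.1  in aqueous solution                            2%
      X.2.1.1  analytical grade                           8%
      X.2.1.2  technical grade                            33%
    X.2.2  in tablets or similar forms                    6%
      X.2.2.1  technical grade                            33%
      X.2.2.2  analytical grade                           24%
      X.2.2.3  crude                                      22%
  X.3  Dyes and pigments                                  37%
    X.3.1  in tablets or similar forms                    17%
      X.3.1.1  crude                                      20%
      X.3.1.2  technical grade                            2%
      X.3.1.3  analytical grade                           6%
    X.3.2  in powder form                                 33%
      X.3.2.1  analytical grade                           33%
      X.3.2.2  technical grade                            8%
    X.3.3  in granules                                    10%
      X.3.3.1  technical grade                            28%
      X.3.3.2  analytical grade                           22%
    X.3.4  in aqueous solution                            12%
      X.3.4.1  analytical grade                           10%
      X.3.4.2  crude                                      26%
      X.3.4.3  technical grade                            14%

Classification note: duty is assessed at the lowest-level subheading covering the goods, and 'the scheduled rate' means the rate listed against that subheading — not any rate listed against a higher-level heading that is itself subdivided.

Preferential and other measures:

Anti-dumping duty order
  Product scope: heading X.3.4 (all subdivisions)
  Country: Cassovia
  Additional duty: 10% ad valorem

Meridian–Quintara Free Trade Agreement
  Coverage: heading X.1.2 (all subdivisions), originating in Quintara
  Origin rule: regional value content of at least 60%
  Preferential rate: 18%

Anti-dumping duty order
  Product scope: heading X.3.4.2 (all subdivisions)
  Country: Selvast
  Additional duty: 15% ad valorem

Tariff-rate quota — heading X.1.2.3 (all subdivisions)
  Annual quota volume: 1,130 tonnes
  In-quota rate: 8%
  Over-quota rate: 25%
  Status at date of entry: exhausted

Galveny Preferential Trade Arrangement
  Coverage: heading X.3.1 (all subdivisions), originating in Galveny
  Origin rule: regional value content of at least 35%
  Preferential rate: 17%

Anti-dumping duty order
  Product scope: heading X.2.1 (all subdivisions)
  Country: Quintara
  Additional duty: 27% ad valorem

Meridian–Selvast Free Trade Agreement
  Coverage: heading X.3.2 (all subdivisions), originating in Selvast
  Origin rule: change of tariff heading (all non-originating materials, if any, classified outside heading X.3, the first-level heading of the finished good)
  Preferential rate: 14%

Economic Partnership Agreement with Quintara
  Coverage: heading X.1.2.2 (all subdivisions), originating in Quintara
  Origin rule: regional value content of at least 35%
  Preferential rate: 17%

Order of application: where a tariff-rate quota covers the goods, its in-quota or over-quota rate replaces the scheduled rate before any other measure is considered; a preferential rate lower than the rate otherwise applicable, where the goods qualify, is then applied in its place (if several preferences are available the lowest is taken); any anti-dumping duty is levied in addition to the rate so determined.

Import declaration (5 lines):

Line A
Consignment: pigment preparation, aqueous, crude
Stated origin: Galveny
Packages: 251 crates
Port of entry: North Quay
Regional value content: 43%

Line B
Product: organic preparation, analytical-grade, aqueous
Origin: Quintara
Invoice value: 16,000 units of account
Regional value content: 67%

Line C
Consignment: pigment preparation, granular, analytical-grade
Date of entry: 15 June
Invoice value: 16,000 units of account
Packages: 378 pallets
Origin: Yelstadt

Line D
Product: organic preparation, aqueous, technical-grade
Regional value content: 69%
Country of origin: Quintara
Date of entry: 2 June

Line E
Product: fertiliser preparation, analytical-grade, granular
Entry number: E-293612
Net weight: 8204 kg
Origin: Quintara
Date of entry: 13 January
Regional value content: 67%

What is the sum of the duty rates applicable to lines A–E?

Line A: pigment → X.3; aqueous → X.3.4; crude → X.3.4.2. Scheduled 26%. Galveny agreement on X.3.1: X.3.4.2 not covered. → 26%.
Line B: organic → X.2; aqueous → X.2.1; analytical-grade → X.2.1.1. Scheduled 8%. Quintara agreement on X.1.2: X.2.1.1 not covered; Quintara agreement on X.1.2.2: X.2.1.1 not covered; anti-dumping (Quintara, X.2.1): +27%; total 8% + 27% = 35%. → 35%.
Line C: pigment → X.3; granular → X.3.3; analytical-grade → X.3.3.2. Scheduled 22%. No special measure applies. → 22%.
Line D: organic → X.2; aqueous → X.2.1; technical-grade → X.2.1.2. Scheduled 33%. Quintara agreement on X.1.2: X.2.1.2 not covered; Quintara agreement on X.1.2.2: X.2.1.2 not covered; anti-dumping (Quintara, X.2.1): +27%; total 33% + 27% = 60%. → 60%.
Line E: fertiliser → X.1; granular → X.1.2; analytical-grade → X.1.2.3. Scheduled 11%. quota on X.1.2.3 exhausted → over-quota 25%; Quintara agreement on X.1.2: RVC ≥ 60% → 18% available; Quintara agreement on X.1.2.2: X.1.2.3 not covered; preferential 18%. → 18%.
Sum: 26% + 35% + 22% + 60% + 18% = 161%.

161%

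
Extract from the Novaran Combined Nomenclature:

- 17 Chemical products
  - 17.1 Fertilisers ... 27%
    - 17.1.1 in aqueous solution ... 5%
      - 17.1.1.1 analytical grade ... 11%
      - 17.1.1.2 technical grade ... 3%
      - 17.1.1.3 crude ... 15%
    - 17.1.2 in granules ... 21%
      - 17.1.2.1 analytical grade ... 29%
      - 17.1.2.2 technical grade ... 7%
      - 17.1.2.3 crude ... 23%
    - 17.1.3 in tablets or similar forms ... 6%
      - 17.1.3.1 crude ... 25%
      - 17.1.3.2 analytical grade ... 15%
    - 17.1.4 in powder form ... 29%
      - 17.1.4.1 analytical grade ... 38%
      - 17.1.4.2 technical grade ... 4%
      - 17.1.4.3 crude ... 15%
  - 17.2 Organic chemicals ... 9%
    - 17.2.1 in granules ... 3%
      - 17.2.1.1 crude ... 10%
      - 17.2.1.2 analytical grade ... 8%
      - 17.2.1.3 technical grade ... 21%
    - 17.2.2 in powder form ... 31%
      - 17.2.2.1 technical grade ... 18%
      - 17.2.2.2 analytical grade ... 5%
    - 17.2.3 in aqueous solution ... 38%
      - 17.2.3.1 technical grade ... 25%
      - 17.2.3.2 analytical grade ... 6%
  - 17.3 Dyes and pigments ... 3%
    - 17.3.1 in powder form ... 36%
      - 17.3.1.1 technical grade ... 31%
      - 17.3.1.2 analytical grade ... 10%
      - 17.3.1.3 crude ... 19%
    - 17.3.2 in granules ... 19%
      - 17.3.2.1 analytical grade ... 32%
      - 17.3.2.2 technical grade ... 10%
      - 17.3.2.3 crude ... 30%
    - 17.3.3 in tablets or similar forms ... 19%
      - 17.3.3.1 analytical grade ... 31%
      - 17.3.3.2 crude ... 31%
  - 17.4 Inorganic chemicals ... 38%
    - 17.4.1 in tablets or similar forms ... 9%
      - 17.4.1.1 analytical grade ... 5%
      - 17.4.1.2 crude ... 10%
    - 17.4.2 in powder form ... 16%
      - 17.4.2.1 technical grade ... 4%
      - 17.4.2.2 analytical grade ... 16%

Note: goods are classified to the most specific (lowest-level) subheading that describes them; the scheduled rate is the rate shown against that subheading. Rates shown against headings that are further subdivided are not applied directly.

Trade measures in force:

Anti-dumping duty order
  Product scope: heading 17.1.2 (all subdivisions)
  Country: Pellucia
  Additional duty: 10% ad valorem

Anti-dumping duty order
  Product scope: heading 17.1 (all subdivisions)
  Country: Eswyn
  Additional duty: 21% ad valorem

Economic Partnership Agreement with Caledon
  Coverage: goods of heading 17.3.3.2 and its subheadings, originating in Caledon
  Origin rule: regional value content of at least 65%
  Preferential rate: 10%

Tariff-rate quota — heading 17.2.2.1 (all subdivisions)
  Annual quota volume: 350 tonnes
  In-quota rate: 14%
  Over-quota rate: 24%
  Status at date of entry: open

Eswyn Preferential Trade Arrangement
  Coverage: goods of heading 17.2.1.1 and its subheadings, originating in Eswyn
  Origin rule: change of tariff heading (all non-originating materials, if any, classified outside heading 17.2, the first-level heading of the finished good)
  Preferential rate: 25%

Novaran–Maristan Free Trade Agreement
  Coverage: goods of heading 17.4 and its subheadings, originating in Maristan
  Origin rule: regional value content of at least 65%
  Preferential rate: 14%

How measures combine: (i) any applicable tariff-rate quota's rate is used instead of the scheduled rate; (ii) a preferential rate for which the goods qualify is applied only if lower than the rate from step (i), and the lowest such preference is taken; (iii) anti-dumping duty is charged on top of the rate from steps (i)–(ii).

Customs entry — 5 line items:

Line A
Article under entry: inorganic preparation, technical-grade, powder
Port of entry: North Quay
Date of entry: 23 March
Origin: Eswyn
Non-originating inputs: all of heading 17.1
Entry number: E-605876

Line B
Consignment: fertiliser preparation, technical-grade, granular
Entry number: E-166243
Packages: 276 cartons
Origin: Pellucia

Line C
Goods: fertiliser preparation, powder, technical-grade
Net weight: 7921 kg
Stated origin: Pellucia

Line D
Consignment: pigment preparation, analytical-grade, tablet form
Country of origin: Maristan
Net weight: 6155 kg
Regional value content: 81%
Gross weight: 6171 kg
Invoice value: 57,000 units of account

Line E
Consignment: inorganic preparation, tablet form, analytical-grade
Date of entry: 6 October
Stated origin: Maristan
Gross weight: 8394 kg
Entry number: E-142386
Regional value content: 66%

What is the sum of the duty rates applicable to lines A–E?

61%

Line A: inorganic → 17.4; powder → 17.4.2; technical-grade → 17.4.2.1. Scheduled 4%. Eswyn agreement on 17.2.1.1: 17.4.2.1 not covered. → 4%.
Line B: fertiliser → 17.1; granular → 17.1.2; technical-grade → 17.1.2.2. Scheduled 7%. anti-dumping (Pellucia, 17.1.2): +10%; total 7% + 10% = 17%. → 17%.
Line C: fertiliser → 17.1; powder → 17.1.4; technical-grade → 17.1.4.2. Scheduled 4%. No special measure applies. → 4%.
Line D: pigment → 17.3; tablet form → 17.3.3; analytical-grade → 17.3.3.1. Scheduled 31%. Maristan agreement on 17.4: 17.3.3.1 not covered. → 31%.
Line E: inorganic → 17.4; tablet form → 17.4.1; analytical-grade → 17.4.1.1. Scheduled 5%. Maristan agreement on 17.4: RVC ≥ 65% → 14% available; preference 14% not lower than 5% → no reduction. → 5%.
Sum: 4% + 17% + 4% + 31% + 5% = 61%.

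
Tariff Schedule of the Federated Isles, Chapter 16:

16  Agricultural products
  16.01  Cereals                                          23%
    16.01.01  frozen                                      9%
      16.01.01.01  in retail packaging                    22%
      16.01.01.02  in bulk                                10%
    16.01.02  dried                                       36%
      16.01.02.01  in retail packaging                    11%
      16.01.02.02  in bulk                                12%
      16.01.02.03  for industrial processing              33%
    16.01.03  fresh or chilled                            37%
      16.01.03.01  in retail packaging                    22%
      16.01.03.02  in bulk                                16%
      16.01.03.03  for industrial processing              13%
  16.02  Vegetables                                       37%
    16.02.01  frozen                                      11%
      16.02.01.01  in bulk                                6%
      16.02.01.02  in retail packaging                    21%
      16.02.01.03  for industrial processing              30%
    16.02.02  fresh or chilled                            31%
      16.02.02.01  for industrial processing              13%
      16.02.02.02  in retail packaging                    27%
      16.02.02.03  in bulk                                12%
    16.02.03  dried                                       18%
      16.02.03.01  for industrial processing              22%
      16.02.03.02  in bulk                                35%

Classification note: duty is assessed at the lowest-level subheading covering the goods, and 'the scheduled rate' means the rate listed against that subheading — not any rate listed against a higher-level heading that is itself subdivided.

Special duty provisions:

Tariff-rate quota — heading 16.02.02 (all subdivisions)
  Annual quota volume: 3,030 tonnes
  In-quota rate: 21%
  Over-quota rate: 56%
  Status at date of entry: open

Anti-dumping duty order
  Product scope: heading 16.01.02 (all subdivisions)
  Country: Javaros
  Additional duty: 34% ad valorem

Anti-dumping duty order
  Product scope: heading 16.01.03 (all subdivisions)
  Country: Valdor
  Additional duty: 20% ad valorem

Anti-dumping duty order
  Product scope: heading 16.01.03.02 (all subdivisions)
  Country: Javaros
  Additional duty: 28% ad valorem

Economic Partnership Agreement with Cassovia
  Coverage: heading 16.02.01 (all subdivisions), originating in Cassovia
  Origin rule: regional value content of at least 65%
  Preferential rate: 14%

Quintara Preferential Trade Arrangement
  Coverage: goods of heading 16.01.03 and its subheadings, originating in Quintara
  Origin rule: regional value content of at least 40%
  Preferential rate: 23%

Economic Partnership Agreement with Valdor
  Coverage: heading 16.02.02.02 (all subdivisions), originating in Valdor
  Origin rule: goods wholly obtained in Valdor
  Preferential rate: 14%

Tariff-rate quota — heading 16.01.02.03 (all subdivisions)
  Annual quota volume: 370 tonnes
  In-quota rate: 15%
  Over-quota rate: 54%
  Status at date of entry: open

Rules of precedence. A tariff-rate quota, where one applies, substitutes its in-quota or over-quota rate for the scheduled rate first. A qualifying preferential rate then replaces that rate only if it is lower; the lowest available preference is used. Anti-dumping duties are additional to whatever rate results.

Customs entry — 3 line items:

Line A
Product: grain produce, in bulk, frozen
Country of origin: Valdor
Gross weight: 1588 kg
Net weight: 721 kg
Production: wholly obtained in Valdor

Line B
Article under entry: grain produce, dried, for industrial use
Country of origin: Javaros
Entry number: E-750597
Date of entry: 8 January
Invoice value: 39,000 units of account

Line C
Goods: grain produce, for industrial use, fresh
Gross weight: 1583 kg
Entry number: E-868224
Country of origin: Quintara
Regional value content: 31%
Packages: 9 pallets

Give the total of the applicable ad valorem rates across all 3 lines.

72%

Line A: grain → 16.01; frozen → 16.01.01; in bulk → 16.01.01.02. Scheduled 10%. Valdor agreement on 16.02.02.02: 16.01.01.02 not covered. → 10%.
Line B: grain → 16.01; dried → 16.01.02; for industrial use → 16.01.02.03. Scheduled 33%. quota on 16.01.02.03 open → in-quota 15%; anti-dumping (Javaros, 16.01.02): +34%; total 15% + 34% = 49%. → 49%.
Line C: grain → 16.01; fresh → 16.01.03; for industrial use → 16.01.03.03. Scheduled 13%. Quintara agreement on 16.01.03: RVC < 40%. → 13%.
Sum: 10% + 49% + 13% = 72%.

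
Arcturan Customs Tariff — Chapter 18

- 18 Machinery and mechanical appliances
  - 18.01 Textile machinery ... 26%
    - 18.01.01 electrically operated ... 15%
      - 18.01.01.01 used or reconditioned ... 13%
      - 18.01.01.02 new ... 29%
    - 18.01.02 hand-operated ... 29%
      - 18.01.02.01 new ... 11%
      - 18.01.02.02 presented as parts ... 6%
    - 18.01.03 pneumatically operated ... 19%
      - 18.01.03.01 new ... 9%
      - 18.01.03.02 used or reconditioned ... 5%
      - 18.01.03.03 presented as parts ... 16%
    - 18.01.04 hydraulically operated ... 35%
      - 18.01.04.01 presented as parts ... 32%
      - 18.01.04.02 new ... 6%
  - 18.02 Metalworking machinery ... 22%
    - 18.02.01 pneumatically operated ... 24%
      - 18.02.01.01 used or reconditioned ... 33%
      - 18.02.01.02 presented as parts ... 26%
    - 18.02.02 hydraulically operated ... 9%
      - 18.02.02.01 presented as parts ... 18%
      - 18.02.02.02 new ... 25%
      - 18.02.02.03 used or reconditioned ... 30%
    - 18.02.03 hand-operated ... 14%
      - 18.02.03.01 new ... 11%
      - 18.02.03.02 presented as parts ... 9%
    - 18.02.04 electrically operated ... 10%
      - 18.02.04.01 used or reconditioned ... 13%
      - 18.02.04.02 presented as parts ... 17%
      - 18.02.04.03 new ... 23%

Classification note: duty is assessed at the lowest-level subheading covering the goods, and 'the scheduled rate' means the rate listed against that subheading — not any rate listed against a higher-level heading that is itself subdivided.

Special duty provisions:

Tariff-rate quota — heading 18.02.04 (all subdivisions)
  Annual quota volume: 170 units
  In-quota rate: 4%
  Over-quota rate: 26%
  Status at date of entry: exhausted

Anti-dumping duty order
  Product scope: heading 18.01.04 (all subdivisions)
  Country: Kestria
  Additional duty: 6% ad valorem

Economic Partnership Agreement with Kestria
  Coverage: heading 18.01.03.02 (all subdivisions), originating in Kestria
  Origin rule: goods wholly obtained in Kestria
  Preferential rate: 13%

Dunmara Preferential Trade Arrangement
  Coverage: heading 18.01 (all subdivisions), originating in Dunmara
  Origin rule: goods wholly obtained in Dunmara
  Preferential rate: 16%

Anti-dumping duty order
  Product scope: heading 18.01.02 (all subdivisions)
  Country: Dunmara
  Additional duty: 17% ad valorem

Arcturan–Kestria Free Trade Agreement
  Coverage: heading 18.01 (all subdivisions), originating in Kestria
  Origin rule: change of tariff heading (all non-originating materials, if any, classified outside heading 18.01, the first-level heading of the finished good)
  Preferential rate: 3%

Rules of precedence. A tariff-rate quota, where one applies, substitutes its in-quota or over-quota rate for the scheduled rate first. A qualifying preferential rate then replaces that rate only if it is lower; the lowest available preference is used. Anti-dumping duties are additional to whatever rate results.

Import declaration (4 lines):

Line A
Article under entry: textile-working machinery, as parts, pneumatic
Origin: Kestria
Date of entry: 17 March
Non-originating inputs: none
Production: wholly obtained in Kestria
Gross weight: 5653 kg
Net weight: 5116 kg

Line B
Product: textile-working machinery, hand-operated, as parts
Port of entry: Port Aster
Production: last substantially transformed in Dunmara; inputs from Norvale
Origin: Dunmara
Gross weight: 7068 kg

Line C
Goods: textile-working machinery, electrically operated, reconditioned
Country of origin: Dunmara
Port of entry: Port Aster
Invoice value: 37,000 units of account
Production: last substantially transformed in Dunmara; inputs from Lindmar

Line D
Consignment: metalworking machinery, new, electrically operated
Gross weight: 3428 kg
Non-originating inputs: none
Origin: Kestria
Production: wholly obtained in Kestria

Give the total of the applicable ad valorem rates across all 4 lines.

Line A: textile-working → 18.01; pneumatic → 18.01.03; as parts → 18.01.03.03. Scheduled 16%. Kestria agreement on 18.01.03.02: 18.01.03.03 not covered; Kestria agreement on 18.01: CTH met → 3% available; preferential 3%. → 3%.
Line B: textile-working → 18.01; hand-operated → 18.01.02; as parts → 18.01.02.02. Scheduled 6%. Dunmara agreement on 18.01: not wholly obtained; anti-dumping (Dunmara, 18.01.02): +17%; total 6% + 17% = 23%. → 23%.
Line C: textile-working → 18.01; electrically operated → 18.01.01; reconditioned → 18.01.01.01. Scheduled 13%. Dunmara agreement on 18.01: not wholly obtained. → 13%.
Line D: metalworking → 18.02; electrically operated → 18.02.04; new → 18.02.04.03. Scheduled 23%. quota on 18.02.04 exhausted → over-quota 26%; Kestria agreement on 18.01.03.02: 18.02.04.03 not covered; Kestria agreement on 18.01: 18.02.04.03 not covered. → 26%.
Sum: 3% + 23% + 13% + 26% = 65%.

65%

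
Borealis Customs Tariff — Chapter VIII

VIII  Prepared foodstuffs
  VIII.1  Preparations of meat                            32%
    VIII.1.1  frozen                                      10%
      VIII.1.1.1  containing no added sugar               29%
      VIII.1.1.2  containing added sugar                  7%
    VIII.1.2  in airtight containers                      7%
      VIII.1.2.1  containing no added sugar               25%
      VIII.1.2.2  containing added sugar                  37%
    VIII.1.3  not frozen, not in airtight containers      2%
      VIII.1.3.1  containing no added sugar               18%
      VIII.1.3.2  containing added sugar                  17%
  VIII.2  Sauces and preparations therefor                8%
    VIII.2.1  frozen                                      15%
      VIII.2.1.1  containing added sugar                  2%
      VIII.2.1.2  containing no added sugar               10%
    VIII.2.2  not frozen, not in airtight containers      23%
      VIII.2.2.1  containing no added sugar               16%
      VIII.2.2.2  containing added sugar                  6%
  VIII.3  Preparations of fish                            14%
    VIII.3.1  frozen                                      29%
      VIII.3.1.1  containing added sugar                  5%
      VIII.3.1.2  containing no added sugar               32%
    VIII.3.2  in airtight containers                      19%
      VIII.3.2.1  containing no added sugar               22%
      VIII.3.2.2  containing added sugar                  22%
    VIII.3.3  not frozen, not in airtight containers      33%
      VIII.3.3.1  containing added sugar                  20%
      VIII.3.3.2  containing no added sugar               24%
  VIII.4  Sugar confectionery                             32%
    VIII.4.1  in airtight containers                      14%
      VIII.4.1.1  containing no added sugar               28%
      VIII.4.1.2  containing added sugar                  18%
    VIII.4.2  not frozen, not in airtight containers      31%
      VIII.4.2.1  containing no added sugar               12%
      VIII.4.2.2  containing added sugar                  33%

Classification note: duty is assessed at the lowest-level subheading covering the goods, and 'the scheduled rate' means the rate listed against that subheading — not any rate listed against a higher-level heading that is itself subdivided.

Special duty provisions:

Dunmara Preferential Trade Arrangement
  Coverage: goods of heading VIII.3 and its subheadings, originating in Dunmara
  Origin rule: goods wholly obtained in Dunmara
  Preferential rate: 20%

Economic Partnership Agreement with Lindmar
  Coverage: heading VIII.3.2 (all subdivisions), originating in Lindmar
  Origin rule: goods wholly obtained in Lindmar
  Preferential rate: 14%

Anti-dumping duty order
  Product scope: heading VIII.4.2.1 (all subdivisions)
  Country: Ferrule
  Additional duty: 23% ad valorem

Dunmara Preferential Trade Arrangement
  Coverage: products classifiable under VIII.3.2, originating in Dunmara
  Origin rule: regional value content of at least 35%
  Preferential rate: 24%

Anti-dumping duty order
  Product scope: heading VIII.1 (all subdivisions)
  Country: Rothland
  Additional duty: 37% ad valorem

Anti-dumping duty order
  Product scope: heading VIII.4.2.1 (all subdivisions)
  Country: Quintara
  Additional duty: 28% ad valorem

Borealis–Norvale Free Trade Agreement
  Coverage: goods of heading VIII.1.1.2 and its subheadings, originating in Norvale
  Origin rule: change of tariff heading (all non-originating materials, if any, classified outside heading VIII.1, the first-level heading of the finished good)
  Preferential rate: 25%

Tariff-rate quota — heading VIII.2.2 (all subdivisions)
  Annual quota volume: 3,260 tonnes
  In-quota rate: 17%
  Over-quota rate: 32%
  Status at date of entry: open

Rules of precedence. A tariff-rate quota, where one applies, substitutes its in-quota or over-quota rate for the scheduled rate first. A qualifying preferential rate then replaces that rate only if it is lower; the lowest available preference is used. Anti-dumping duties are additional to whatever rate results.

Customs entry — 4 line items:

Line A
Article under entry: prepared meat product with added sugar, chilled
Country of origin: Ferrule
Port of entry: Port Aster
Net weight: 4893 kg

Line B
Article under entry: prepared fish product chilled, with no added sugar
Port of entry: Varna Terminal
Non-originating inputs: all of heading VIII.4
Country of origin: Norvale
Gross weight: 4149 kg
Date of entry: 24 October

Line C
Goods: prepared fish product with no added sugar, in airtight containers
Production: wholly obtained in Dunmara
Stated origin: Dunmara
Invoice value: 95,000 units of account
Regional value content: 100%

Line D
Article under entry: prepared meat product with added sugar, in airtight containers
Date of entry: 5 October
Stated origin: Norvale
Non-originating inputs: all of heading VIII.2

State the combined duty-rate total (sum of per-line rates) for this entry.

98%

Line A: prepared meat product → VIII.1; chilled → VIII.1.3; with added sugar → VIII.1.3.2. Scheduled 17%. No special measure applies. → 17%.
Line B: prepared fish product → VIII.3; chilled → VIII.3.3; with no added sugar → VIII.3.3.2. Scheduled 24%. Norvale agreement on VIII.1.1.2: VIII.3.3.2 not covered. → 24%.
Line C: prepared fish product → VIII.3; in airtight containers → VIII.3.2; with no added sugar → VIII.3.2.1. Scheduled 22%. Dunmara agreement on VIII.3: wholly obtained → 20% available; Dunmara agreement on VIII.3.2: RVC ≥ 35% → 24% available; preferential 20%. → 20%.
Line D: prepared meat product → VIII.1; in airtight containers → VIII.1.2; with added sugar → VIII.1.2.2. Scheduled 37%. Norvale agreement on VIII.1.1.2: VIII.1.2.2 not covered. → 37%.
Sum: 17% + 24% + 20% + 37% = 98%.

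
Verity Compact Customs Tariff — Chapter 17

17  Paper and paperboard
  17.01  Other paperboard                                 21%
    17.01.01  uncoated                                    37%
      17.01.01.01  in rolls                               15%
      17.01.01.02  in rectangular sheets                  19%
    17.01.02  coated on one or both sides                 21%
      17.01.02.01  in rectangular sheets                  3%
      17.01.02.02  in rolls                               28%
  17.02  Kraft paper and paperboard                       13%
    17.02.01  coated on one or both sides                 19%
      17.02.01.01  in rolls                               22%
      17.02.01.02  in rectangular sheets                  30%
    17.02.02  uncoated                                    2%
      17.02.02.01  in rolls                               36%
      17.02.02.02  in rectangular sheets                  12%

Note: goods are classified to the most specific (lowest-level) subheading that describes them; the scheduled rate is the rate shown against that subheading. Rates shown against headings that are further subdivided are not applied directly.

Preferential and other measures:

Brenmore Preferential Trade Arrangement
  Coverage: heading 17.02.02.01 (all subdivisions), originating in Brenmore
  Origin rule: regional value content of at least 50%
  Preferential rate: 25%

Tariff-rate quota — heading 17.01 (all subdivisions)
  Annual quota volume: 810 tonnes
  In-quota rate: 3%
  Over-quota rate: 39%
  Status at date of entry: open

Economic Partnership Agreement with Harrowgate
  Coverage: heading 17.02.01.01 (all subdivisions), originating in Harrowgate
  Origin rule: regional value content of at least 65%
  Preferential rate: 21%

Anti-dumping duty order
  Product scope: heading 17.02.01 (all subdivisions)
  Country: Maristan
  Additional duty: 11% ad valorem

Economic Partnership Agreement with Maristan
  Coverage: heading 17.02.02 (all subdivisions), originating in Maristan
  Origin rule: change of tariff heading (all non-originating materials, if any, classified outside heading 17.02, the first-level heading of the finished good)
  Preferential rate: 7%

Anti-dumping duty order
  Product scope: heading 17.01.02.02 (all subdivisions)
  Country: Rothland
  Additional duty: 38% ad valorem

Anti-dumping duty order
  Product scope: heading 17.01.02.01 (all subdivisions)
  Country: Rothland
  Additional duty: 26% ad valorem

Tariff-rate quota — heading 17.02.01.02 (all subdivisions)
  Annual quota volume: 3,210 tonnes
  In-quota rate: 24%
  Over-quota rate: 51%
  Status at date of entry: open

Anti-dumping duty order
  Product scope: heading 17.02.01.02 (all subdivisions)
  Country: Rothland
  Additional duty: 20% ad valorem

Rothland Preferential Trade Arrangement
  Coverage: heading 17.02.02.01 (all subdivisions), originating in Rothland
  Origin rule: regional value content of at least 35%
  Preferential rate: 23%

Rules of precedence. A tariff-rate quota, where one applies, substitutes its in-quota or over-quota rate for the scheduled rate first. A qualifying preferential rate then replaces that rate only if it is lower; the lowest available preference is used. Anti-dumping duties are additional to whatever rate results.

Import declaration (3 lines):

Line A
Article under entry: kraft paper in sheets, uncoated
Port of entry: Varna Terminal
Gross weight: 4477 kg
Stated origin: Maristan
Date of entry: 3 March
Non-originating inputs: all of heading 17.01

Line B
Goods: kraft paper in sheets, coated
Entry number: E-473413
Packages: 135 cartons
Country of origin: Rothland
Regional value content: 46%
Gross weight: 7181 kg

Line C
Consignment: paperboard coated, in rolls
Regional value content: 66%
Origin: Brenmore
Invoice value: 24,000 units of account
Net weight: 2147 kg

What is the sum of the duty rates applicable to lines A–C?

Line A: kraft paper → 17.02; uncoated → 17.02.02; in sheets → 17.02.02.02. Scheduled 12%. Maristan agreement on 17.02.02: CTH met → 7% available; preferential 7%. → 7%.
Line B: kraft paper → 17.02; coated → 17.02.01; in sheets → 17.02.01.02. Scheduled 30%. quota on 17.02.01.02 open → in-quota 24%; Rothland agreement on 17.02.02.01: 17.02.01.02 not covered; anti-dumping (Rothland, 17.02.01.02): +20%; total 24% + 20% = 44%. → 44%.
Line C: paperboard → 17.01; coated → 17.01.02; in rolls → 17.01.02.02. Scheduled 28%. quota on 17.01 open → in-quota 3%; Brenmore agreement on 17.02.02.01: 17.01.02.02 not covered. → 3%.
Sum: 7% + 44% + 3% = 54%.

54%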